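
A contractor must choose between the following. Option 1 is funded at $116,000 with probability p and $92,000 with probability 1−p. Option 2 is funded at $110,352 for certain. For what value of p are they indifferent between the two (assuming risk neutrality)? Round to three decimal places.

p·116000 + (1−p)·92000 = 110352
24000p + 92000 = 110352
p = (110352 − 92000) / 24000

p = 0.765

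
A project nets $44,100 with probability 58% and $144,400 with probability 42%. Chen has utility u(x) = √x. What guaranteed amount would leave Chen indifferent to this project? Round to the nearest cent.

$79,185.96

E[u] = 0.58·√44100 + 0.42·√144400 = 0.58·210 + 0.42·380 = 281.4
CE = (281.4)² = 79185.96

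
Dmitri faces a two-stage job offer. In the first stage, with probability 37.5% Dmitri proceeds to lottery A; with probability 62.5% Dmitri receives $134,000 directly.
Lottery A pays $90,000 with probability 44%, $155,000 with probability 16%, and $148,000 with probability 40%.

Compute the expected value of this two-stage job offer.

$130,100

EV(A) = 0.44 × 90000 + 0.16 × 155000 + 0.4 × 148000 = 39600 + 24800 + 59200 = 123600
Branch B: 134000 (certain)
Overall = 0.375 × 123600 + 0.625 × 134000 = 46350 + 83750 = 130100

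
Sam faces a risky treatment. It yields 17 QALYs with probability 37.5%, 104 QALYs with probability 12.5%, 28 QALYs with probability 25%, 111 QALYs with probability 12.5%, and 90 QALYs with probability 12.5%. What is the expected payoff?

51.5 QALYs

EV = 0.375 × 17 + 0.125 × 104 + 0.25 × 28 + 0.125 × 111 + 0.125 × 90 = 6.375 + 13 + 7 + 13.875 + 11.25 = 51.5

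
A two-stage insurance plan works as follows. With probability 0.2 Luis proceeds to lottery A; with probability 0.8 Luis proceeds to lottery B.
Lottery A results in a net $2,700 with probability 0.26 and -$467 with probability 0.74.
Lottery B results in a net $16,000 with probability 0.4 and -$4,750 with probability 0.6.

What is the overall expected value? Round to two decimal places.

$2,911.28

EV(A) = 0.26 × 2700 + 0.74 × (-467) = 702 − 345.58 = 356.42
EV(B) = 0.4 × 16000 + 0.6 × (-4750) = 6400 − 2850 = 3550
Overall = 0.2 × 356.42 + 0.8 × 3550 = 71.284 + 2840 = 2911.284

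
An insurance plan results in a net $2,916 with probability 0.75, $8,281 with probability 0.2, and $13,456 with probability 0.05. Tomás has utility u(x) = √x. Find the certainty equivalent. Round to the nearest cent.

$4,160.25

E[u] = 0.75·√2916 + 0.2·√8281 + 0.05·√13456 = 0.75·54 + 0.2·91 + 0.05·116 = 64.5
CE = (64.5)² = 4160.25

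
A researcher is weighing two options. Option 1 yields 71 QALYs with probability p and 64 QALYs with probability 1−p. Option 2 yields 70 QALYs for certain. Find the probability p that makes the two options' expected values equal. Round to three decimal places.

p·71 + (1−p)·64 = 70
7p + 64 = 70
p = (70 − 64) / 7

p = 0.857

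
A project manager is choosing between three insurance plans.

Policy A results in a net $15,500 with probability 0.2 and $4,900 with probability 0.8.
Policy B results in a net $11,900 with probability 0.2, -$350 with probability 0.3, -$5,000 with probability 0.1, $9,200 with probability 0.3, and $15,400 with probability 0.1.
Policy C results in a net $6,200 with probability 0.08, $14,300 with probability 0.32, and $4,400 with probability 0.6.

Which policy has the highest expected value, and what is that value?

Policy C ($7,712)

Policy A = 0.2 × 15500 + 0.8 × 4900 = 3100 + 3920 = 7020
Policy B = 0.2 × 11900 + 0.3 × (-350) + 0.1 × (-5000) + 0.3 × 9200 + 0.1 × 15400 = 2380 − 105 − 500 + 2760 + 1540 = 6075
Policy C = 0.08 × 6200 + 0.32 × 14300 + 0.6 × 4400 = 496 + 4576 + 2640 = 7712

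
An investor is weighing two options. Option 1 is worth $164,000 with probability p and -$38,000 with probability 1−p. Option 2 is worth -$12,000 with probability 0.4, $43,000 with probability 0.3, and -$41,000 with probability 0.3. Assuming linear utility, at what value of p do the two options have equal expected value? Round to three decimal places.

p = 0.167

EV(Option 2) = 0.4 × (-12000) + 0.3 × 43000 + 0.3 × (-41000) = -4800 + 12900 − 12300 = -4200
p·164000 + (1−p)·(-38000) = -4200
202000p − 38000 = -4200
p = (-4200 + 38000) / 202000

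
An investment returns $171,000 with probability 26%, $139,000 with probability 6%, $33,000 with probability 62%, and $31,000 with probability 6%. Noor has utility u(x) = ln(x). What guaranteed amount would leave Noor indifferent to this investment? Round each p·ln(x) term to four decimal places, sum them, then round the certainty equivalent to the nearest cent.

$54,962.15

E[u] = 0.26·ln(171000) + 0.06·ln(139000) + 0.62·ln(33000) + 0.06·ln(31000) = 3.1328 + 0.7105 + 6.4506 + 0.6205 = 10.9144
CE = e^10.9144 ≈ 54962.15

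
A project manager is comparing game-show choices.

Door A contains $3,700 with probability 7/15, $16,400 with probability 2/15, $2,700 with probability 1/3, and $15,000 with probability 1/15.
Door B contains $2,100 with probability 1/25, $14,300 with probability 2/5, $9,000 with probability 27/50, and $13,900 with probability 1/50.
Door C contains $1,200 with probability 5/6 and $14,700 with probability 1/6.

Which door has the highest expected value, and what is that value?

Door B ($10,942)

Door A = 7/15 × 3700 + 2/15 × 16400 + 1/3 × 2700 + 1/15 × 15000 = 1726.6667 + 2186.6667 + 900 + 1000 = 5813.3333
Door B = 1/25 × 2100 + 2/5 × 14300 + 27/50 × 9000 + 1/50 × 13900 = 84 + 5720 + 4860 + 278 = 10942
Door C = 5/6 × 1200 + 1/6 × 14700 = 1000 + 2450 = 3450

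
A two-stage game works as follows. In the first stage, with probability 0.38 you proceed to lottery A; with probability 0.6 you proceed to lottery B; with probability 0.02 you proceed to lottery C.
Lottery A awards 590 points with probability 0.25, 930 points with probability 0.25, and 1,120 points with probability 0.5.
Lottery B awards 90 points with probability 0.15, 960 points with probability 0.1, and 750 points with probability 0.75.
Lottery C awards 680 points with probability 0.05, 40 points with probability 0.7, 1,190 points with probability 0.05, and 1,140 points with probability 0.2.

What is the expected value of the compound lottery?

EV(A) = 0.25 × 590 + 0.25 × 930 + 0.5 × 1120 = 147.5 + 232.5 + 560 = 940
EV(B) = 0.15 × 90 + 0.1 × 960 + 0.75 × 750 = 13.5 + 96 + 562.5 = 672
EV(C) = 0.05 × 680 + 0.7 × 40 + 0.05 × 1190 + 0.2 × 1140 = 34 + 28 + 59.5 + 228 = 349.5
Overall = 0.38 × 940 + 0.6 × 672 + 0.02 × 349.5 = 357.2 + 403.2 + 6.99 = 767.39

767.39 points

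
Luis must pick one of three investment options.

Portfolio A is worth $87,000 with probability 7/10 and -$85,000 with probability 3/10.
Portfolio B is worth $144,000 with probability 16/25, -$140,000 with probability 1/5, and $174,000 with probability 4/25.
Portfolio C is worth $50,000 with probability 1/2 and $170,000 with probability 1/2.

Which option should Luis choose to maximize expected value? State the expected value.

Portfolio C ($110,000)

Portfolio A = 7/10 × 87000 + 3/10 × (-85000) = 60900 − 25500 = 35400
Portfolio B = 16/25 × 144000 + 1/5 × (-140000) + 4/25 × 174000 = 92160 − 28000 + 27840 = 92000
Portfolio C = 1/2 × 50000 + 1/2 × 170000 = 25000 + 85000 = 110000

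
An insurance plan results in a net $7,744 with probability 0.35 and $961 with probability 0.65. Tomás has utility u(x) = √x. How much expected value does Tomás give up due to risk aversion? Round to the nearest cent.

E[u] = 0.35·√7744 + 0.65·√961 = 0.35·88 + 0.65·31 = 50.95
CE = (50.95)² = 2595.9025
Risk premium = EV − CE = 3335.05 − 2595.9025 = 739.1475

$739.15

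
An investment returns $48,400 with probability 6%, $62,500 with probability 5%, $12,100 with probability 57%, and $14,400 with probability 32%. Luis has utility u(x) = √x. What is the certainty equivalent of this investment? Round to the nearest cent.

$16,078.24

E[u] = 0.06·√48400 + 0.05·√62500 + 0.57·√12100 + 0.32·√14400 = 0.06·220 + 0.05·250 + 0.57·110 + 0.32·120 = 126.8
CE = (126.8)² = 16078.24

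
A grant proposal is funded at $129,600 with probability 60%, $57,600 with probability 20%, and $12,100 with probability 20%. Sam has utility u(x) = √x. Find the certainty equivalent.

$81,796

E[u] = 0.6·√129600 + 0.2·√57600 + 0.2·√12100 = 0.6·360 + 0.2·240 + 0.2·110 = 286
CE = (286)² = 81796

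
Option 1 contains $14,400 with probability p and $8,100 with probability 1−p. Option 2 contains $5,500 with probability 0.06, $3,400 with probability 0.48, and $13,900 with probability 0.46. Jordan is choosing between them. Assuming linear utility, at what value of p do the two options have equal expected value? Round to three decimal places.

p = 0.041

EV(Option 2) = 0.06 × 5500 + 0.48 × 3400 + 0.46 × 13900 = 330 + 1632 + 6394 = 8356
p·14400 + (1−p)·8100 = 8356
6300p + 8100 = 8356
p = (8356 − 8100) / 6300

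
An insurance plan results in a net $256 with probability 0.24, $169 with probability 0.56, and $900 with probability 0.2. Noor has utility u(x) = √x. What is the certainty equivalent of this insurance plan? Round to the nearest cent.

$293.09

E[u] = 0.24·√256 + 0.56·√169 + 0.2·√900 = 0.24·16 + 0.56·13 + 0.2·30 = 17.12
CE = (17.12)² = 293.0944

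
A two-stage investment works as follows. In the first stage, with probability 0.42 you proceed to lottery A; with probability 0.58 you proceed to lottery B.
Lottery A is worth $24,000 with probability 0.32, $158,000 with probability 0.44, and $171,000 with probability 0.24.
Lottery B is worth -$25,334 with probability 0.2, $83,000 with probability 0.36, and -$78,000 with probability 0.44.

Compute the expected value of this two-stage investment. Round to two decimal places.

EV(A) = 0.32 × 24000 + 0.44 × 158000 + 0.24 × 171000 = 7680 + 69520 + 41040 = 118240
EV(B) = 0.2 × (-25334) + 0.36 × 83000 + 0.44 × (-78000) = -5066.8 + 29880 − 34320 = -9506.8
Overall = 0.42 × 118240 + 0.58 × (-9506.8) = 49660.8 − 5513.944 = 44146.856

$44,146.86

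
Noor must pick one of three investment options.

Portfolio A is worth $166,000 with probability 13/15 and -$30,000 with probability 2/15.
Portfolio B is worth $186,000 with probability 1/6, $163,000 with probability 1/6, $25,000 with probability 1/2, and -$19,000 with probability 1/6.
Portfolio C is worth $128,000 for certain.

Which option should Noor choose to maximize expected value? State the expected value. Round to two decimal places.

Portfolio A ($139,866.67)

Portfolio A = 13/15 × 166000 + 2/15 × (-30000) = 143866.6667 − 4000 = 139866.6667
Portfolio B = 1/6 × 186000 + 1/6 × 163000 + 1/2 × 25000 + 1/6 × (-19000) = 31000 + 27166.6667 + 12500 − 3166.6667 = 67500
Portfolio C: 128000 (certain)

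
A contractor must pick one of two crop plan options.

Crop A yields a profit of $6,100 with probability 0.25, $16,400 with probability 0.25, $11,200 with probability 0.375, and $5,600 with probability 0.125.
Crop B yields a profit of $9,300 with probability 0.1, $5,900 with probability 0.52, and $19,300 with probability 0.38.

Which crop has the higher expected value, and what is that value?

Crop A = 0.25 × 6100 + 0.25 × 16400 + 0.375 × 11200 + 0.125 × 5600 = 1525 + 4100 + 4200 + 700 = 10525
Crop B = 0.1 × 9300 + 0.52 × 5900 + 0.38 × 19300 = 930 + 3068 + 7334 = 11332

Crop B ($11,332)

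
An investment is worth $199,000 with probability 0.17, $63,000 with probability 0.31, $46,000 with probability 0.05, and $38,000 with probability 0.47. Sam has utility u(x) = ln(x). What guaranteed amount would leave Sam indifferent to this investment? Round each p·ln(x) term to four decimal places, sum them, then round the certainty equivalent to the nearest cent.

E[u] = 0.17·ln(199000) + 0.31·ln(63000) + 0.05·ln(46000) + 0.47·ln(38000) = 2.0742 + 3.4258 + 0.5368 + 4.9563 = 10.9931
CE = e^10.9931 ≈ 59462.43

$59,462.43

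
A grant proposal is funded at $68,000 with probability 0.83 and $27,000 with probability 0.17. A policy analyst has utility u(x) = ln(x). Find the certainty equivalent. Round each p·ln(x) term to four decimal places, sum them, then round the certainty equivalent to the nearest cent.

$58,116.22

E[u] = 0.83·ln(68000) + 0.17·ln(27000) = 9.2356 + 1.7346 = 10.9702
CE = e^10.9702 ≈ 58116.22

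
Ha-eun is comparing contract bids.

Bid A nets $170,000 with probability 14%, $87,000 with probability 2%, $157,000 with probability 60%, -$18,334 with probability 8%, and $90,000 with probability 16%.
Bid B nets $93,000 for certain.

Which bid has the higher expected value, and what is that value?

Bid A = 0.14 × 170000 + 0.02 × 87000 + 0.6 × 157000 + 0.08 × (-18334) + 0.16 × 90000 = 23800 + 1740 + 94200 − 1466.72 + 14400 = 132673.28
Bid B: 93000 (certain)

Bid A ($132,673.28)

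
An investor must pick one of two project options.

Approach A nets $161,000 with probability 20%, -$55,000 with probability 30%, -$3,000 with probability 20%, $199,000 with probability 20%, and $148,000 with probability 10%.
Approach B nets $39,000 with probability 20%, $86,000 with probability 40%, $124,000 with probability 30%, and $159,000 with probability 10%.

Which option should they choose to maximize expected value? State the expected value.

Approach B ($95,300)

Approach A = 0.2 × 161000 + 0.3 × (-55000) + 0.2 × (-3000) + 0.2 × 199000 + 0.1 × 148000 = 32200 − 16500 − 600 + 39800 + 14800 = 69700
Approach B = 0.2 × 39000 + 0.4 × 86000 + 0.3 × 124000 + 0.1 × 159000 = 7800 + 34400 + 37200 + 15900 = 95300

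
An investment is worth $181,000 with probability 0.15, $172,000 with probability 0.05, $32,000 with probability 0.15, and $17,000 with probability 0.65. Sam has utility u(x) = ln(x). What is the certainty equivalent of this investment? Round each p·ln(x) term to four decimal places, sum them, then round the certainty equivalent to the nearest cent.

E[u] = 0.15·ln(181000) + 0.05·ln(172000) + 0.15·ln(32000) + 0.65·ln(17000) = 1.8159 + 0.6028 + 1.5560 + 6.3316 = 10.3063
CE = e^10.3063 ≈ 29920.53

$29,920.53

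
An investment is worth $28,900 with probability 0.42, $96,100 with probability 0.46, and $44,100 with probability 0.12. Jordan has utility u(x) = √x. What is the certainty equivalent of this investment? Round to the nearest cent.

$57,216.64

E[u] = 0.42·√28900 + 0.46·√96100 + 0.12·√44100 = 0.42·170 + 0.46·310 + 0.12·210 = 239.2
CE = (239.2)² = 57216.64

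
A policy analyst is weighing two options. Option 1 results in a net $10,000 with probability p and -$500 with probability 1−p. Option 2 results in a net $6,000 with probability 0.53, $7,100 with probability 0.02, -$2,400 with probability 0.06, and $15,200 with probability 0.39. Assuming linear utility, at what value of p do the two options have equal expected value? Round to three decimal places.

EV(Option 2) = 0.53 × 6000 + 0.02 × 7100 + 0.06 × (-2400) + 0.39 × 15200 = 3180 + 142 − 144 + 5928 = 9106
p·10000 + (1−p)·(-500) = 9106
10500p − 500 = 9106
p = (9106 + 500) / 10500

p = 0.915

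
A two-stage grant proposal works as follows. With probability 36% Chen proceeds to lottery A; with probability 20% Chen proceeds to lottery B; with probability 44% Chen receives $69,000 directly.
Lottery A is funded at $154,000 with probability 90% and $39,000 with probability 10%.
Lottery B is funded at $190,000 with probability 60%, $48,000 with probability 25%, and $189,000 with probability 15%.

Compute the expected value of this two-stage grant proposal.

$112,530

EV(A) = 0.9 × 154000 + 0.1 × 39000 = 138600 + 3900 = 142500
EV(B) = 0.6 × 190000 + 0.25 × 48000 + 0.15 × 189000 = 114000 + 12000 + 28350 = 154350
Branch C: 69000 (certain)
Overall = 0.36 × 142500 + 0.2 × 154350 + 0.44 × 69000 = 51300 + 30870 + 30360 = 112530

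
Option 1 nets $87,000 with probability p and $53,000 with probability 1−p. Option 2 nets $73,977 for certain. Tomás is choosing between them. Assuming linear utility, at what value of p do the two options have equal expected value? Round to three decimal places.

p = 0.617

p·87000 + (1−p)·53000 = 73977
34000p + 53000 = 73977
p = (73977 − 53000) / 34000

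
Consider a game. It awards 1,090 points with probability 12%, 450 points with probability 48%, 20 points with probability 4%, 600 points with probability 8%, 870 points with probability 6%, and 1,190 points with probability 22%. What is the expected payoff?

EV = 0.12 × 1090 + 0.48 × 450 + 0.04 × 20 + 0.08 × 600 + 0.06 × 870 + 0.22 × 1190 = 130.8 + 216 + 0.8 + 48 + 52.2 + 261.8 = 709.6

709.6 points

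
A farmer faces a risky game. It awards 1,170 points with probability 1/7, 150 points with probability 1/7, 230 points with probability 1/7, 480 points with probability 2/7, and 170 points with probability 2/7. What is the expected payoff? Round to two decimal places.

407.14 points

EV = 1/7 × 1170 + 1/7 × 150 + 1/7 × 230 + 2/7 × 480 + 2/7 × 170 = 167.1429 + 21.4286 + 32.8571 + 137.1429 + 48.5714 = 407.1429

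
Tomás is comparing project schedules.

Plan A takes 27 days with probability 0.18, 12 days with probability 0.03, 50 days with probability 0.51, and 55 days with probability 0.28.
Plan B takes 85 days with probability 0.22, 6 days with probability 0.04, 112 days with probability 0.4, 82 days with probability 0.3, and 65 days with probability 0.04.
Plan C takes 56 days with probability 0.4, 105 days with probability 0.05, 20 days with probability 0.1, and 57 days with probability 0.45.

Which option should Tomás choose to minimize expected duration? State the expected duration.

Plan A (46.12 days)

Plan A = 0.18 × 27 + 0.03 × 12 + 0.51 × 50 + 0.28 × 55 = 4.86 + 0.36 + 25.5 + 15.4 = 46.12
Plan B = 0.22 × 85 + 0.04 × 6 + 0.4 × 112 + 0.3 × 82 + 0.04 × 65 = 18.7 + 0.24 + 44.8 + 24.6 + 2.6 = 90.94
Plan C = 0.4 × 56 + 0.05 × 105 + 0.1 × 20 + 0.45 × 57 = 22.4 + 5.25 + 2 + 25.65 = 55.3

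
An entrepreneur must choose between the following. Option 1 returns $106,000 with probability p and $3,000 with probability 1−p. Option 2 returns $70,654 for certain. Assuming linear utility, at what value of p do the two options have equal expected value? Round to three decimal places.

p = 0.657

p·106000 + (1−p)·3000 = 70654
103000p + 3000 = 70654
p = (70654 − 3000) / 103000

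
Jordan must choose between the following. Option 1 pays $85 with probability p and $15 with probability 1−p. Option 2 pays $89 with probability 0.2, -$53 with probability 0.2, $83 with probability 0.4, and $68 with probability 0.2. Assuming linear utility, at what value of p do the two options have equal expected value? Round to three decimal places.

p = 0.557

EV(Option 2) = 0.2 × 89 + 0.2 × (-53) + 0.4 × 83 + 0.2 × 68 = 17.8 − 10.6 + 33.2 + 13.6 = 54
p·85 + (1−p)·15 = 54
70p + 15 = 54
p = (54 − 15) / 70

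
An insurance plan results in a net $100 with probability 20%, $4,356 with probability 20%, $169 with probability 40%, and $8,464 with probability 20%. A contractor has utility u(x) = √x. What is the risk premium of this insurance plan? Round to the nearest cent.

E[u] = 0.2·√100 + 0.2·√4356 + 0.4·√169 + 0.2·√8464 = 0.2·10 + 0.2·66 + 0.4·13 + 0.2·92 = 38.8
CE = (38.8)² = 1505.44
Risk premium = EV − CE = 2651.6 − 1505.44 = 1146.16

$1,146.16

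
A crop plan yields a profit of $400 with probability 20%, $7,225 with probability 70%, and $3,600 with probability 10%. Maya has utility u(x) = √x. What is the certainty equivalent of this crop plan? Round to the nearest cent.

$4,830.25

E[u] = 0.2·√400 + 0.7·√7225 + 0.1·√3600 = 0.2·20 + 0.7·85 + 0.1·60 = 69.5
CE = (69.5)² = 4830.25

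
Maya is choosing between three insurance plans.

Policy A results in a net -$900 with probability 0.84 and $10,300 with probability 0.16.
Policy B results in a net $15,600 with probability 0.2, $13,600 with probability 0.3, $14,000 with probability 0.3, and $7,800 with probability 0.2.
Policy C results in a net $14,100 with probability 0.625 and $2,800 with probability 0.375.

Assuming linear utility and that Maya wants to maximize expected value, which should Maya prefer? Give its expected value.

Policy B ($12,960)

Policy A = 0.84 × (-900) + 0.16 × 10300 = -756 + 1648 = 892
Policy B = 0.2 × 15600 + 0.3 × 13600 + 0.3 × 14000 + 0.2 × 7800 = 3120 + 4080 + 4200 + 1560 = 12960
Policy C = 0.625 × 14100 + 0.375 × 2800 = 8812.5 + 1050 = 9862.5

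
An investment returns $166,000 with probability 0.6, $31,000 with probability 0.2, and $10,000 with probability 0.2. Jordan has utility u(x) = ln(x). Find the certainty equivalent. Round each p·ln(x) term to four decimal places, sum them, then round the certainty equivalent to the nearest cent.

$67,656.59

E[u] = 0.6·ln(166000) + 0.2·ln(31000) + 0.2·ln(10000) = 7.2118 + 2.0683 + 1.8421 = 11.1222
CE = e^11.1222 ≈ 67656.59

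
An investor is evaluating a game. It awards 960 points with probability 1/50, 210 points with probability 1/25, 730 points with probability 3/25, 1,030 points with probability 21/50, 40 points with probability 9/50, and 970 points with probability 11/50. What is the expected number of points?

EV = 1/50 × 960 + 1/25 × 210 + 3/25 × 730 + 21/50 × 1030 + 9/50 × 40 + 11/50 × 970 = 19.2 + 8.4 + 87.6 + 432.6 + 7.2 + 213.4 = 768.4

768.4 points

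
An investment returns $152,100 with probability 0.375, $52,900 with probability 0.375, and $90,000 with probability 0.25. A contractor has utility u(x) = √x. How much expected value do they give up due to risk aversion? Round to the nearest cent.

E[u] = 0.375·√152100 + 0.375·√52900 + 0.25·√90000 = 0.375·390 + 0.375·230 + 0.25·300 = 307.5
CE = (307.5)² = 94556.25
Risk premium = EV − CE = 99375 − 94556.25 = 4818.75

$4,818.75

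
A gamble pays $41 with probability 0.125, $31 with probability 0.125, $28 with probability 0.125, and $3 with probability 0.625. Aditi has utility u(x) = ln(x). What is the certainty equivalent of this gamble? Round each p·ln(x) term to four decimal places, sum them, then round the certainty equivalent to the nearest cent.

$7.36

E[u] = 0.125·ln(41) + 0.125·ln(31) + 0.125·ln(28) + 0.625·ln(3) = 0.4642 + 0.4292 + 0.4165 + 0.6866 = 1.9965
CE = e^1.9965 ≈ 7.36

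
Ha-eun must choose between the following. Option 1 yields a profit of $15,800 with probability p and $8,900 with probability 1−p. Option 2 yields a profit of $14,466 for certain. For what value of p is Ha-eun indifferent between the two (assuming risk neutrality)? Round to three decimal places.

p·15800 + (1−p)·8900 = 14466
6900p + 8900 = 14466
p = (14466 − 8900) / 6900

p = 0.807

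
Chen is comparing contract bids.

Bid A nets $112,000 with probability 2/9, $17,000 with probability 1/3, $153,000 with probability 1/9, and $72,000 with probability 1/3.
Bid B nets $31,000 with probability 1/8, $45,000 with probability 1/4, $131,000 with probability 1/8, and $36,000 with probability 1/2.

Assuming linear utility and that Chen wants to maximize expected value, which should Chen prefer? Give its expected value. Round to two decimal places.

Bid A ($71,555.56)

Bid A = 2/9 × 112000 + 1/3 × 17000 + 1/9 × 153000 + 1/3 × 72000 = 24888.8889 + 5666.6667 + 17000 + 24000 = 71555.5556
Bid B = 1/8 × 31000 + 1/4 × 45000 + 1/8 × 131000 + 1/2 × 36000 = 3875 + 11250 + 16375 + 18000 = 49500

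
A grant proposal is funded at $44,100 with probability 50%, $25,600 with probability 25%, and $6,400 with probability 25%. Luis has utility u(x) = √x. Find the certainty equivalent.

E[u] = 0.5·√44100 + 0.25·√25600 + 0.25·√6400 = 0.5·210 + 0.25·160 + 0.25·80 = 165
CE = (165)² = 27225

$27,225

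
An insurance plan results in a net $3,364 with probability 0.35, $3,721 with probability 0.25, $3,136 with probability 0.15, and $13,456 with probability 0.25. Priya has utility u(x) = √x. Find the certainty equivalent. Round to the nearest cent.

E[u] = 0.35·√3364 + 0.25·√3721 + 0.15·√3136 + 0.25·√13456 = 0.35·58 + 0.25·61 + 0.15·56 + 0.25·116 = 72.95
CE = (72.95)² = 5321.7025

$5,321.70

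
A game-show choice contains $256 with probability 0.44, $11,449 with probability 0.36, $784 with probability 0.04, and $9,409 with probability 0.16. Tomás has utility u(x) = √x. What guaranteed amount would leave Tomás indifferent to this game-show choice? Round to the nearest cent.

E[u] = 0.44·√256 + 0.36·√11449 + 0.04·√784 + 0.16·√9409 = 0.44·16 + 0.36·107 + 0.04·28 + 0.16·97 = 62.2
CE = (62.2)² = 3868.84

$3,868.84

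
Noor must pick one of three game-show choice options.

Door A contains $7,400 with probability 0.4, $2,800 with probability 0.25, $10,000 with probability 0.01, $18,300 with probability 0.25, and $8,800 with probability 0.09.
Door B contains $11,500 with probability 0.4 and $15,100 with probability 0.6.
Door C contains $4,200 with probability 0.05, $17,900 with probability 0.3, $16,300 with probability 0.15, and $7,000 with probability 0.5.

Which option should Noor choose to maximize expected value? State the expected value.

Door A = 0.4 × 7400 + 0.25 × 2800 + 0.01 × 10000 + 0.25 × 18300 + 0.09 × 8800 = 2960 + 700 + 100 + 4575 + 792 = 9127
Door B = 0.4 × 11500 + 0.6 × 15100 = 4600 + 9060 = 13660
Door C = 0.05 × 4200 + 0.3 × 17900 + 0.15 × 16300 + 0.5 × 7000 = 210 + 5370 + 2445 + 3500 = 11525

Door B ($13,660)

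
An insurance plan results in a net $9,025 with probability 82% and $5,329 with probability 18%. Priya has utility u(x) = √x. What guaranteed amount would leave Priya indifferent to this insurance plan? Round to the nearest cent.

E[u] = 0.82·√9025 + 0.18·√5329 = 0.82·95 + 0.18·73 = 91.04
CE = (91.04)² = 8288.2816

$8,288.28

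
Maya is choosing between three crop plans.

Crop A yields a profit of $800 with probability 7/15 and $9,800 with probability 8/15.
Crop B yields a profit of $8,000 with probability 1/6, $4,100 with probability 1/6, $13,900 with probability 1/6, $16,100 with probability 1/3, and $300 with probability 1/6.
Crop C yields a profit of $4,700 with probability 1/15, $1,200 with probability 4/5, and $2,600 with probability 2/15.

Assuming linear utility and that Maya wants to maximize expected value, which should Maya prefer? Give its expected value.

Crop A = 7/15 × 800 + 8/15 × 9800 = 373.3333 + 5226.6667 = 5600
Crop B = 1/6 × 8000 + 1/6 × 4100 + 1/6 × 13900 + 1/3 × 16100 + 1/6 × 300 = 1333.3333 + 683.3333 + 2316.6667 + 5366.6667 + 50 = 9750
Crop C = 1/15 × 4700 + 4/5 × 1200 + 2/15 × 2600 = 313.3333 + 960 + 346.6667 = 1620

Crop B ($9,750)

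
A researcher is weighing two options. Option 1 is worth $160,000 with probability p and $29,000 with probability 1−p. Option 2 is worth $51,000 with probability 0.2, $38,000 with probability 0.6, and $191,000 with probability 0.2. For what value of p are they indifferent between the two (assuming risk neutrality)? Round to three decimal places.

p = 0.322

EV(Option 2) = 0.2 × 51000 + 0.6 × 38000 + 0.2 × 191000 = 10200 + 22800 + 38200 = 71200
p·160000 + (1−p)·29000 = 71200
131000p + 29000 = 71200
p = (71200 − 29000) / 131000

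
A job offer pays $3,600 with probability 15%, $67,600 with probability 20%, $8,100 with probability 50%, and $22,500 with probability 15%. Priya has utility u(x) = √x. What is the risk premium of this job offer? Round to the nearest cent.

$4,972.75

E[u] = 0.15·√3600 + 0.2·√67600 + 0.5·√8100 + 0.15·√22500 = 0.15·60 + 0.2·260 + 0.5·90 + 0.15·150 = 128.5
CE = (128.5)² = 16512.25
Risk premium = EV − CE = 21485 − 16512.25 = 4972.75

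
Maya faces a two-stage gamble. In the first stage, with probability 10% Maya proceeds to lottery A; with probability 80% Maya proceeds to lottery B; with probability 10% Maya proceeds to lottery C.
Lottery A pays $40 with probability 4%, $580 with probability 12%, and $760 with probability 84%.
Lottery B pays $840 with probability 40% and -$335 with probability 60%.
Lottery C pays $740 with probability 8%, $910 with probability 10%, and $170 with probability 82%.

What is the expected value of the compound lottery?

$207.92

EV(A) = 0.04 × 40 + 0.12 × 580 + 0.84 × 760 = 1.6 + 69.6 + 638.4 = 709.6
EV(B) = 0.4 × 840 + 0.6 × (-335) = 336 − 201 = 135
EV(C) = 0.08 × 740 + 0.1 × 910 + 0.82 × 170 = 59.2 + 91 + 139.4 = 289.6
Overall = 0.1 × 709.6 + 0.8 × 135 + 0.1 × 289.6 = 70.96 + 108 + 28.96 = 207.92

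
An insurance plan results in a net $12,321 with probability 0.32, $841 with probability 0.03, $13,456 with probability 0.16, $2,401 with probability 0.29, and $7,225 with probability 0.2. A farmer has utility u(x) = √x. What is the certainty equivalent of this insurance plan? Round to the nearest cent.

E[u] = 0.32·√12321 + 0.03·√841 + 0.16·√13456 + 0.29·√2401 + 0.2·√7225 = 0.32·111 + 0.03·29 + 0.16·116 + 0.29·49 + 0.2·85 = 86.16
CE = (86.16)² = 7423.5456

$7,423.55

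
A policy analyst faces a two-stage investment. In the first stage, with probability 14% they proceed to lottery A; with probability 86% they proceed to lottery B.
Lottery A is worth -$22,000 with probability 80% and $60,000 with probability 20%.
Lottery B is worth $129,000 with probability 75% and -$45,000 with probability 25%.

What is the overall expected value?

EV(A) = 0.8 × (-22000) + 0.2 × 60000 = -17600 + 12000 = -5600
EV(B) = 0.75 × 129000 + 0.25 × (-45000) = 96750 − 11250 = 85500
Overall = 0.14 × (-5600) + 0.86 × 85500 = -784 + 73530 = 72746

$72,746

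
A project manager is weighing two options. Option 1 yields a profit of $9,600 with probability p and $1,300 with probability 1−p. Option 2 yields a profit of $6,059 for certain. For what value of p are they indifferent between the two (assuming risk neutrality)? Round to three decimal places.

p·9600 + (1−p)·1300 = 6059
8300p + 1300 = 6059
p = (6059 − 1300) / 8300

p = 0.573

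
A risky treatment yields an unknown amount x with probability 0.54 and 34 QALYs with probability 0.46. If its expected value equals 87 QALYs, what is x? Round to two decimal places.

x = 132.15 QALYs

0.54·x + 0.46·34 = 87
0.54·x = 87 − 15.64 = 71.36
x = 71.36 / 0.54 = 132.1481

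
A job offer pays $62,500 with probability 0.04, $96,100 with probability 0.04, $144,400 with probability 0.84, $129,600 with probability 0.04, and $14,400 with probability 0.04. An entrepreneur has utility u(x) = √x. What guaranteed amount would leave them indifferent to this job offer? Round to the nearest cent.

$130,176.64

E[u] = 0.04·√62500 + 0.04·√96100 + 0.84·√144400 + 0.04·√129600 + 0.04·√14400 = 0.04·250 + 0.04·310 + 0.84·380 + 0.04·360 + 0.04·120 = 360.8
CE = (360.8)² = 130176.64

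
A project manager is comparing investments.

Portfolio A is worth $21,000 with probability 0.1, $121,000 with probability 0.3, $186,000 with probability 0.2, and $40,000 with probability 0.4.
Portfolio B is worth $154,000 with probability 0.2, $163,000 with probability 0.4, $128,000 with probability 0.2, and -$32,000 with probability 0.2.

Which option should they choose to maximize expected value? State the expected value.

Portfolio B ($115,200)

Portfolio A = 0.1 × 21000 + 0.3 × 121000 + 0.2 × 186000 + 0.4 × 40000 = 2100 + 36300 + 37200 + 16000 = 91600
Portfolio B = 0.2 × 154000 + 0.4 × 163000 + 0.2 × 128000 + 0.2 × (-32000) = 30800 + 65200 + 25600 − 6400 = 115200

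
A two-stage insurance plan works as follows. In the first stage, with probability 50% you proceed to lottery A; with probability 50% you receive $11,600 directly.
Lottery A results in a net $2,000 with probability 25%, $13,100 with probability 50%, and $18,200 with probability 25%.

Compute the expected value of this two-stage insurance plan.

EV(A) = 0.25 × 2000 + 0.5 × 13100 + 0.25 × 18200 = 500 + 6550 + 4550 = 11600
Branch B: 11600 (certain)
Overall = 0.5 × 11600 + 0.5 × 11600 = 5800 + 5800 = 11600

$11,600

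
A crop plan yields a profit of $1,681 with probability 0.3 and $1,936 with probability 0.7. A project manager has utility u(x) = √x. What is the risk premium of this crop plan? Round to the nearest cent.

E[u] = 0.3·√1681 + 0.7·√1936 = 0.3·41 + 0.7·44 = 43.1
CE = (43.1)² = 1857.61
Risk premium = EV − CE = 1859.5 − 1857.61 = 1.89

$1.89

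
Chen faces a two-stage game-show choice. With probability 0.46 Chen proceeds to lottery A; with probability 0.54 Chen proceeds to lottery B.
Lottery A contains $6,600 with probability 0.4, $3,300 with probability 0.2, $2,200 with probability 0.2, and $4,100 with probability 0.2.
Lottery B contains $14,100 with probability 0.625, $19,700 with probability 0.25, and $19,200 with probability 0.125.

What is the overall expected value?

$10,811.85

EV(A) = 0.4 × 6600 + 0.2 × 3300 + 0.2 × 2200 + 0.2 × 4100 = 2640 + 660 + 440 + 820 = 4560
EV(B) = 0.625 × 14100 + 0.25 × 19700 + 0.125 × 19200 = 8812.5 + 4925 + 2400 = 16137.5
Overall = 0.46 × 4560 + 0.54 × 16137.5 = 2097.6 + 8714.25 = 10811.85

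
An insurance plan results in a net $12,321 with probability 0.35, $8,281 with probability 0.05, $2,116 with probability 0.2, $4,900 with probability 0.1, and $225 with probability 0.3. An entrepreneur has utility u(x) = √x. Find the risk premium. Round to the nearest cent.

E[u] = 0.35·√12321 + 0.05·√8281 + 0.2·√2116 + 0.1·√4900 + 0.3·√225 = 0.35·111 + 0.05·91 + 0.2·46 + 0.1·70 + 0.3·15 = 64.1
CE = (64.1)² = 4108.81
Risk premium = EV − CE = 5707.1 − 4108.81 = 1598.29

$1,598.29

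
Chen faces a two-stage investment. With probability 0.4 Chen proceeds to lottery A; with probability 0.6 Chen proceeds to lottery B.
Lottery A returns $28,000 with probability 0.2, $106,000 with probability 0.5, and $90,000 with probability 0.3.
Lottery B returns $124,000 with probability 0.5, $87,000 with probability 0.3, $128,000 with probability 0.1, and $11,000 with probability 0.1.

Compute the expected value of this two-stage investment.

$95,440

EV(A) = 0.2 × 28000 + 0.5 × 106000 + 0.3 × 90000 = 5600 + 53000 + 27000 = 85600
EV(B) = 0.5 × 124000 + 0.3 × 87000 + 0.1 × 128000 + 0.1 × 11000 = 62000 + 26100 + 12800 + 1100 = 102000
Overall = 0.4 × 85600 + 0.6 × 102000 = 34240 + 61200 = 95440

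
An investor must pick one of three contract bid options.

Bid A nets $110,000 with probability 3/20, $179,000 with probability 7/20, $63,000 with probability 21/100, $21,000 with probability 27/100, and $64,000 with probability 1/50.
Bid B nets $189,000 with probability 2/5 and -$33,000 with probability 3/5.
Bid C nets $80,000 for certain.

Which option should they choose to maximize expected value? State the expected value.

Bid A = 3/20 × 110000 + 7/20 × 179000 + 21/100 × 63000 + 27/100 × 21000 + 1/50 × 64000 = 16500 + 62650 + 13230 + 5670 + 1280 = 99330
Bid B = 2/5 × 189000 + 3/5 × (-33000) = 75600 − 19800 = 55800
Bid C: 80000 (certain)

Bid A ($99,330)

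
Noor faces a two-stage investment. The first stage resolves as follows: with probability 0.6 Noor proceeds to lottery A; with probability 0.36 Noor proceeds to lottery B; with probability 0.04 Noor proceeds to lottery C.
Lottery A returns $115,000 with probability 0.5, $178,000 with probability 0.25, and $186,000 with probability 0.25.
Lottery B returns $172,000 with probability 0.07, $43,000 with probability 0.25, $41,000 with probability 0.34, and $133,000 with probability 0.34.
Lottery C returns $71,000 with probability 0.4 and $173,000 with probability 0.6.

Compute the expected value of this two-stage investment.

EV(A) = 0.5 × 115000 + 0.25 × 178000 + 0.25 × 186000 = 57500 + 44500 + 46500 = 148500
EV(B) = 0.07 × 172000 + 0.25 × 43000 + 0.34 × 41000 + 0.34 × 133000 = 12040 + 10750 + 13940 + 45220 = 81950
EV(C) = 0.4 × 71000 + 0.6 × 173000 = 28400 + 103800 = 132200
Overall = 0.6 × 148500 + 0.36 × 81950 + 0.04 × 132200 = 89100 + 29502 + 5288 = 123890

$123,890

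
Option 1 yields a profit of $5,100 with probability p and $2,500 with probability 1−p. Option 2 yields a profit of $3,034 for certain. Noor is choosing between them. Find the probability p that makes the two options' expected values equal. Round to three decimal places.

p = 0.205

p·5100 + (1−p)·2500 = 3034
2600p + 2500 = 3034
p = (3034 − 2500) / 2600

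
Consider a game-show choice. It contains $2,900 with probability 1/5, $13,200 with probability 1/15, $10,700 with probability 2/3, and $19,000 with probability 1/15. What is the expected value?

EV = 1/5 × 2900 + 1/15 × 13200 + 2/3 × 10700 + 1/15 × 19000 = 580 + 880 + 7133.3333 + 1266.6667 = 9860

$9,860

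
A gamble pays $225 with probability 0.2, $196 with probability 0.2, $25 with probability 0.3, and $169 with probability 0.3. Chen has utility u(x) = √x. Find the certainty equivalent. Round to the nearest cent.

E[u] = 0.2·√225 + 0.2·√196 + 0.3·√25 + 0.3·√169 = 0.2·15 + 0.2·14 + 0.3·5 + 0.3·13 = 11.2
CE = (11.2)² = 125.44

$125.44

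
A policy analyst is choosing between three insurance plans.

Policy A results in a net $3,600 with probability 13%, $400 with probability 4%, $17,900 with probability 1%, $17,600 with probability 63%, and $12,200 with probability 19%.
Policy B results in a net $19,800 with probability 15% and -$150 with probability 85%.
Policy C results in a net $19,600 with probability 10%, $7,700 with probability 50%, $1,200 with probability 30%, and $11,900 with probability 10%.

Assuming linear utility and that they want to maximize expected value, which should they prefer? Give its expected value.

Policy A = 0.13 × 3600 + 0.04 × 400 + 0.01 × 17900 + 0.63 × 17600 + 0.19 × 12200 = 468 + 16 + 179 + 11088 + 2318 = 14069
Policy B = 0.15 × 19800 + 0.85 × (-150) = 2970 − 127.5 = 2842.5
Policy C = 0.1 × 19600 + 0.5 × 7700 + 0.3 × 1200 + 0.1 × 11900 = 1960 + 3850 + 360 + 1190 = 7360

Policy A ($14,069)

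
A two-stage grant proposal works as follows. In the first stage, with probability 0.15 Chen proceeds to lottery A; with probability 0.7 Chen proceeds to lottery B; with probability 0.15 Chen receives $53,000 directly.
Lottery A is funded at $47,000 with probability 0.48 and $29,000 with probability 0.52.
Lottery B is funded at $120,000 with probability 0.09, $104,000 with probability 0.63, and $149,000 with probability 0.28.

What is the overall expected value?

$96,224

EV(A) = 0.48 × 47000 + 0.52 × 29000 = 22560 + 15080 = 37640
EV(B) = 0.09 × 120000 + 0.63 × 104000 + 0.28 × 149000 = 10800 + 65520 + 41720 = 118040
Branch C: 53000 (certain)
Overall = 0.15 × 37640 + 0.7 × 118040 + 0.15 × 53000 = 5646 + 82628 + 7950 = 96224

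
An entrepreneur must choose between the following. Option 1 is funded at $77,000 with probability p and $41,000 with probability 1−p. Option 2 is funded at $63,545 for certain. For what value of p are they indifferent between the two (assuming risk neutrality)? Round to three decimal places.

p = 0.626

p·77000 + (1−p)·41000 = 63545
36000p + 41000 = 63545
p = (63545 − 41000) / 36000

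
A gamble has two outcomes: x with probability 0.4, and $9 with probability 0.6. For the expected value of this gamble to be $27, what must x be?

x = $54

0.4·x + 0.6·9 = 27
0.4·x = 27 − 5.4 = 21.6
x = 21.6 / 0.4 = 54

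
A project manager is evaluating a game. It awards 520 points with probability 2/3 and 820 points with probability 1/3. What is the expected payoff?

620 points

EV = 2/3 × 520 + 1/3 × 820 = 346.6667 + 273.3333 = 620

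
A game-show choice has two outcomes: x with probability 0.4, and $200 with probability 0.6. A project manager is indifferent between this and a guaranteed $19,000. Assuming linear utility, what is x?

0.4·x + 0.6·200 = 19000
0.4·x = 19000 − 120 = 18880
x = 18880 / 0.4 = 47200

x = $47,200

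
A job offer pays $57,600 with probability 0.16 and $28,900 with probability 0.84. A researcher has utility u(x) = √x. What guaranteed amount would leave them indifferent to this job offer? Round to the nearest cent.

E[u] = 0.16·√57600 + 0.84·√28900 = 0.16·240 + 0.84·170 = 181.2
CE = (181.2)² = 32833.44

$32,833.44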